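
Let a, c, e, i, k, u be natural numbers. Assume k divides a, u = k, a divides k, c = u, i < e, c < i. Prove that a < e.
Since k divides a and a divides k, k = a. c = u and u = k, thus c = k. c < i and i < e, hence c < e. Since c = k, k < e. Since k = a, a < e.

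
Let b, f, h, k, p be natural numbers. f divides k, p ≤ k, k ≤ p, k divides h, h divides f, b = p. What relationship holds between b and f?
b = f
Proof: Because p ≤ k and k ≤ p, p = k. Since b = p, b = k. k divides h and h divides f, therefore k divides f. Since f divides k, k = f. From b = k, b = f.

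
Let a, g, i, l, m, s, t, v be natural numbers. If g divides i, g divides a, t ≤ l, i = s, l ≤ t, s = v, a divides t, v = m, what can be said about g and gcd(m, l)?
g divides gcd(m, l)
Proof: i = s and s = v, hence i = v. g divides i, so g divides v. v = m, so g divides m. t ≤ l and l ≤ t, therefore t = l. From a divides t, a divides l. Since g divides a, g divides l. g divides m, so g divides gcd(m, l).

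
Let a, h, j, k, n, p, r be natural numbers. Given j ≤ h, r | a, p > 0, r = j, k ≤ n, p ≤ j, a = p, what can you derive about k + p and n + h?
k + p ≤ n + h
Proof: Since a = p and r | a, r | p. Since r = j, j | p. p > 0, so j ≤ p. Since p ≤ j, j = p. Since j ≤ h, p ≤ h. Since k ≤ n, k + p ≤ n + h.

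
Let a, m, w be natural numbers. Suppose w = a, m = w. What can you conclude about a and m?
a = m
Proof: Since m = w and w = a, m = a. Then a = m.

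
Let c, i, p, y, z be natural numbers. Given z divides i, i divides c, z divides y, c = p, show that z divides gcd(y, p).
Since c = p and i divides c, i divides p. Since z divides i, z divides p. Since z divides y, z divides gcd(y, p).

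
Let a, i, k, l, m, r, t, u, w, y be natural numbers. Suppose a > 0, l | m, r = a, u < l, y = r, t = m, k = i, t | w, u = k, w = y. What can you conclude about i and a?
i < a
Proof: Because u = k and u < l, k < l. k = i, so i < l. Because y = r and r = a, y = a. Because t = m and t | w, m | w. w = y, so m | y. y = a, so m | a. l | m, so l | a. Because a > 0, l ≤ a. Since i < l, i < a.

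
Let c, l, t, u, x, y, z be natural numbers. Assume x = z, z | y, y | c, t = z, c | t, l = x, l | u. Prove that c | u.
From z | y and y | c, z | c. t = z and c | t, hence c | z. Because z | c, z = c. x = z, so x = c. From l = x and l | u, x | u. x = c, so c | u.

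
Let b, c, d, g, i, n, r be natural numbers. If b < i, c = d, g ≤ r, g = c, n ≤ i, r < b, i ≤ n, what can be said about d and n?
d < n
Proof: g = c and c = d, therefore g = d. Since g ≤ r, d ≤ r. Since i ≤ n and n ≤ i, i = n. From r < b and b < i, r < i. Since i = n, r < n. From d ≤ r, d < n.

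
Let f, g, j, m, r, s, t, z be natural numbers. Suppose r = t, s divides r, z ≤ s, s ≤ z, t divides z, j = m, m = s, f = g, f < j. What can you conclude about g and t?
g < t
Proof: r = t and s divides r, thus s divides t. Since z ≤ s and s ≤ z, z = s. t divides z, so t divides s. s divides t, so s = t. From j = m and m = s, j = s. f = g and f < j, therefore g < j. Since j = s, g < s. Since s = t, g < t.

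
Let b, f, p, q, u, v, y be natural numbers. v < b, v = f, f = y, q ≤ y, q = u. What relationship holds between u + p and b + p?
u + p < b + p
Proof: q = u and q ≤ y, hence u ≤ y. Since v = f and f = y, v = y. Since v < b, y < b. u ≤ y, so u < b. Then u + p < b + p.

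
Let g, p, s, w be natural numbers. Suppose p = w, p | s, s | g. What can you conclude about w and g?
w | g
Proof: Since p = w and p | s, w | s. s | g, so w | g.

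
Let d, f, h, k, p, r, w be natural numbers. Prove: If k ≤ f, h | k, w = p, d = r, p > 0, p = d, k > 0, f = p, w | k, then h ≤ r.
Because p = d and d = r, p = r. f = p and k ≤ f, therefore k ≤ p. Since w = p and w | k, p | k. Since k > 0, p ≤ k. Since k ≤ p, k = p. Since h | k, h | p. p > 0, so h ≤ p. Since p = r, h ≤ r.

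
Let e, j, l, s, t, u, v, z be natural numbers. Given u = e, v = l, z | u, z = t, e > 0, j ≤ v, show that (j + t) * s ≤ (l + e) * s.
v = l and j ≤ v, thus j ≤ l. u = e and z | u, hence z | e. Since e > 0, z ≤ e. Since z = t, t ≤ e. Since j ≤ l, j + t ≤ l + e. Then (j + t) * s ≤ (l + e) * s.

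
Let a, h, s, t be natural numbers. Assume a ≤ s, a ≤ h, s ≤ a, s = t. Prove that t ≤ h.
Since a ≤ s and s ≤ a, a = s. s = t, so a = t. Since a ≤ h, t ≤ h.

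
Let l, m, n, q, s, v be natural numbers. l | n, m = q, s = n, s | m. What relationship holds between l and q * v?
l | q * v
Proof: s = n and s | m, hence n | m. Since m = q, n | q. Since l | n, l | q. Then l | q * v.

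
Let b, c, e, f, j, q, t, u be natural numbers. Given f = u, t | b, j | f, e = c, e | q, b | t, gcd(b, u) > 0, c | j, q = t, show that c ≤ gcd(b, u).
t | b and b | t, thus t = b. Since q = t, q = b. e = c and e | q, hence c | q. Since q = b, c | b. c | j and j | f, hence c | f. f = u, so c | u. Since c | b, c | gcd(b, u). Since gcd(b, u) > 0, c ≤ gcd(b, u).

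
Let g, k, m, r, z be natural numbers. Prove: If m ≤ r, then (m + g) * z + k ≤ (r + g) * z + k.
Because m ≤ r, m + g ≤ r + g. Then (m + g) * z ≤ (r + g) * z. Then (m + g) * z + k ≤ (r + g) * z + k.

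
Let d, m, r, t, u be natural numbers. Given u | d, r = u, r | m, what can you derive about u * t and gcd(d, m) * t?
u * t | gcd(d, m) * t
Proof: r = u and r | m, hence u | m. u | d, so u | gcd(d, m). Then u * t | gcd(d, m) * t.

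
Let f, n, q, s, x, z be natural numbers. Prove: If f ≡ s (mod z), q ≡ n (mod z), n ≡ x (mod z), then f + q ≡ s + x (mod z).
q ≡ n (mod z) and n ≡ x (mod z), thus q ≡ x (mod z). Since f ≡ s (mod z), f + q ≡ s + x (mod z).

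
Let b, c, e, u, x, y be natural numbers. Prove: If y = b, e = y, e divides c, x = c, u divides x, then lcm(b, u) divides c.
e = y and e divides c, thus y divides c. Because y = b, b divides c. x = c and u divides x, therefore u divides c. Since b divides c, lcm(b, u) divides c.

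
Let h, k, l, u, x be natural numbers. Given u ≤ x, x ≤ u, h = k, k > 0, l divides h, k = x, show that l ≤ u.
x ≤ u and u ≤ x, hence x = u. Since k = x, k = u. h = k and l divides h, hence l divides k. Since k > 0, l ≤ k. Since k = u, l ≤ u.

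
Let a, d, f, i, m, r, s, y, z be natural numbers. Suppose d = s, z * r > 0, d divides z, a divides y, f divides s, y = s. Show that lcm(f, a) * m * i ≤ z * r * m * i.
From y = s and a divides y, a divides s. Since f divides s, lcm(f, a) divides s. d = s and d divides z, hence s divides z. Because lcm(f, a) divides s, lcm(f, a) divides z. Then lcm(f, a) divides z * r. z * r > 0, so lcm(f, a) ≤ z * r. By multiplying by a non-negative, lcm(f, a) * m ≤ z * r * m. By multiplying by a non-negative, lcm(f, a) * m * i ≤ z * r * m * i.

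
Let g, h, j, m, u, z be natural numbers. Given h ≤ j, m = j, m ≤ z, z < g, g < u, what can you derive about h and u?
h < u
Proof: m = j and m ≤ z, therefore j ≤ z. h ≤ j, so h ≤ z. z < g, so h < g. g < u, so h < u.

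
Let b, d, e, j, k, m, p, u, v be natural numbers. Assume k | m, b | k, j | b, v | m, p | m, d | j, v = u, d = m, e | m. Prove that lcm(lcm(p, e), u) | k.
From d | j and j | b, d | b. Since d = m, m | b. Since b | k, m | k. Since k | m, m = k. p | m and e | m, thus lcm(p, e) | m. v = u and v | m, so u | m. Because lcm(p, e) | m, lcm(lcm(p, e), u) | m. m = k, so lcm(lcm(p, e), u) | k.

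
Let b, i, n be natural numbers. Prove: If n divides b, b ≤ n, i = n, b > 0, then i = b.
n divides b and b > 0, therefore n ≤ b. Since b ≤ n, n = b. i = n, so i = b.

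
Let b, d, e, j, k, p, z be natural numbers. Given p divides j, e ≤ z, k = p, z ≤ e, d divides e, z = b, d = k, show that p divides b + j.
e ≤ z and z ≤ e, thus e = z. Because z = b, e = b. From d = k and k = p, d = p. d divides e, so p divides e. Since e = b, p divides b. Since p divides j, p divides b + j.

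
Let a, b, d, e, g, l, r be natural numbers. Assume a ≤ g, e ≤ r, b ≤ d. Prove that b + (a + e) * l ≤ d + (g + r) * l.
a ≤ g and e ≤ r, thus a + e ≤ g + r. By multiplying by a non-negative, (a + e) * l ≤ (g + r) * l. Since b ≤ d, b + (a + e) * l ≤ d + (g + r) * l.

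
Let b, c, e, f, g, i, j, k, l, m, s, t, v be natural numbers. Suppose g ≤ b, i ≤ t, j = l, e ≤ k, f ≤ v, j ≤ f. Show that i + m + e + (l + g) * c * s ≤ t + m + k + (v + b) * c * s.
i ≤ t, hence i + m ≤ t + m. j = l and j ≤ f, so l ≤ f. Since f ≤ v, l ≤ v. g ≤ b, so l + g ≤ v + b. By multiplying by a non-negative, (l + g) * c ≤ (v + b) * c. By multiplying by a non-negative, (l + g) * c * s ≤ (v + b) * c * s. e ≤ k, so e + (l + g) * c * s ≤ k + (v + b) * c * s. Since i + m ≤ t + m, i + m + e + (l + g) * c * s ≤ t + m + k + (v + b) * c * s.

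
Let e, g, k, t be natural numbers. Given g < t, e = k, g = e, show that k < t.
g = e and e = k, hence g = k. Since g < t, k < t.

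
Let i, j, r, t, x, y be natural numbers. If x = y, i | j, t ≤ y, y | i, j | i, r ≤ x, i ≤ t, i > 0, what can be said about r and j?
r ≤ j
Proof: Because y | i and i > 0, y ≤ i. Since i ≤ t and t ≤ y, i ≤ y. y ≤ i, so y = i. x = y, so x = i. i | j and j | i, therefore i = j. Since x = i, x = j. r ≤ x, so r ≤ j.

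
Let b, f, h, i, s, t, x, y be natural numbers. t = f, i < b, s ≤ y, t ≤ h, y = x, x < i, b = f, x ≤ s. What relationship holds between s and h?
s < h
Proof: y = x and s ≤ y, so s ≤ x. Since x ≤ s, x = s. Since x < i, s < i. b = f and i < b, thus i < f. From s < i, s < f. From t = f and t ≤ h, f ≤ h. Because s < f, s < h.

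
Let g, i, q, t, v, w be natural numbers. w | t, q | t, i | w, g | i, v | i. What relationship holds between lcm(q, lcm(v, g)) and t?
lcm(q, lcm(v, g)) | t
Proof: v | i and g | i, hence lcm(v, g) | i. i | w, so lcm(v, g) | w. Since w | t, lcm(v, g) | t. From q | t, lcm(q, lcm(v, g)) | t.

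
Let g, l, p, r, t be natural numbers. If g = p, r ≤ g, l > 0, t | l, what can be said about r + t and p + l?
r + t ≤ p + l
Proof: g = p and r ≤ g, so r ≤ p. t | l and l > 0, hence t ≤ l. r ≤ p, so r + t ≤ p + l.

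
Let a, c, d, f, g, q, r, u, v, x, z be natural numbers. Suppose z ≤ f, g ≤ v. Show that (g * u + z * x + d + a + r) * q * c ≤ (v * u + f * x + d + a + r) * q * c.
g ≤ v. By multiplying by a non-negative, g * u ≤ v * u. From z ≤ f, by multiplying by a non-negative, z * x ≤ f * x. Then z * x + d ≤ f * x + d. g * u ≤ v * u, so g * u + z * x + d ≤ v * u + f * x + d. Then g * u + z * x + d + a ≤ v * u + f * x + d + a. Then g * u + z * x + d + a + r ≤ v * u + f * x + d + a + r. By multiplying by a non-negative, (g * u + z * x + d + a + r) * q ≤ (v * u + f * x + d + a + r) * q. By multiplying by a non-negative, (g * u + z * x + d + a + r) * q * c ≤ (v * u + f * x + d + a + r) * q * c.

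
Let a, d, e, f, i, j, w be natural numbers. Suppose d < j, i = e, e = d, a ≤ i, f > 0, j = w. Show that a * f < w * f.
i = e and e = d, therefore i = d. a ≤ i, so a ≤ d. Since d < j, a < j. j = w, so a < w. Since f > 0, by multiplying by a positive, a * f < w * f.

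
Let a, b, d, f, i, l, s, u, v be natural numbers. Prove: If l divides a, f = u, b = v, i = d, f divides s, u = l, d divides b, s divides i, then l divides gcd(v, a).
f = u and u = l, hence f = l. f divides s and s divides i, hence f divides i. i = d, so f divides d. Since d divides b, f divides b. f = l, so l divides b. b = v, so l divides v. Since l divides a, l divides gcd(v, a).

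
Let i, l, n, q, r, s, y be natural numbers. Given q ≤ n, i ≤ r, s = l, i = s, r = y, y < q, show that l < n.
i = s and s = l, hence i = l. r = y and i ≤ r, hence i ≤ y. Since i = l, l ≤ y. y < q and q ≤ n, thus y < n. l ≤ y, so l < n.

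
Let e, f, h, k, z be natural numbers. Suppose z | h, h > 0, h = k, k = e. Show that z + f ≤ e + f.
From h = k and k = e, h = e. z | h and h > 0, so z ≤ h. h = e, so z ≤ e. Then z + f ≤ e + f.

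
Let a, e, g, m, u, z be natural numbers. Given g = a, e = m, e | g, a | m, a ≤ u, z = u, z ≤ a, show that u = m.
e = m and e | g, therefore m | g. Since g = a, m | a. Since a | m, m = a. z = u and z ≤ a, therefore u ≤ a. Since a ≤ u, a = u. m = a, so m = u. Then u = m.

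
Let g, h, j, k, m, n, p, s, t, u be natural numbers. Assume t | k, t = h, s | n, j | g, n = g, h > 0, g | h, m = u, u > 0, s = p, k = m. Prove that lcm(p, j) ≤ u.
From n = g and s | n, s | g. Since s = p, p | g. j | g, so lcm(p, j) | g. From g | h, lcm(p, j) | h. Because h > 0, lcm(p, j) ≤ h. k = m and m = u, hence k = u. Since t | k, t | u. Since t = h, h | u. Since u > 0, h ≤ u. lcm(p, j) ≤ h, so lcm(p, j) ≤ u.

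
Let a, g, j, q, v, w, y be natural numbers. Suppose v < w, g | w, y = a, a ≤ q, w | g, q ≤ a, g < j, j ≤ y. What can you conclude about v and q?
v < q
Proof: Since a ≤ q and q ≤ a, a = q. Since y = a, y = q. g | w and w | g, hence g = w. g < j, so w < j. Since j ≤ y, w < y. y = q, so w < q. v < w, so v < q.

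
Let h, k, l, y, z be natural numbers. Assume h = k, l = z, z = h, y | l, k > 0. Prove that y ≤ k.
l = z and z = h, so l = h. Since y | l, y | h. Since h = k, y | k. k > 0, so y ≤ k.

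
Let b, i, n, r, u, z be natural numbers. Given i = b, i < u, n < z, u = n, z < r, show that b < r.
Because i = b and i < u, b < u. Since u = n, b < n. n < z, so b < z. Since z < r, b < r.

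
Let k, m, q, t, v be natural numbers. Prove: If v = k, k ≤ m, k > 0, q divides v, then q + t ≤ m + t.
v = k and q divides v, hence q divides k. k > 0, so q ≤ k. Since k ≤ m, q ≤ m. Then q + t ≤ m + t.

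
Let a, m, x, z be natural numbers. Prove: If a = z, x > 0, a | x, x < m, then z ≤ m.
Because a = z and a | x, z | x. x > 0, so z ≤ x. x < m, so z < m. Then z ≤ m.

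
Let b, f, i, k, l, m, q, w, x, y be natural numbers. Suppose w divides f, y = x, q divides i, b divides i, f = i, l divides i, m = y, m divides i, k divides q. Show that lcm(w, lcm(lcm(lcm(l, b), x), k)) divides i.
From f = i and w divides f, w divides i. Since l divides i and b divides i, lcm(l, b) divides i. Since m = y and y = x, m = x. m divides i, so x divides i. lcm(l, b) divides i, so lcm(lcm(l, b), x) divides i. Since k divides q and q divides i, k divides i. lcm(lcm(l, b), x) divides i, so lcm(lcm(lcm(l, b), x), k) divides i. From w divides i, lcm(w, lcm(lcm(lcm(l, b), x), k)) divides i.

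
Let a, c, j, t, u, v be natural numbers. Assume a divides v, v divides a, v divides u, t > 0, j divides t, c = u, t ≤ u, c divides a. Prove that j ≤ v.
Because a divides v and v divides a, a = v. Because c = u and c divides a, u divides a. a = v, so u divides v. Since v divides u, u = v. From j divides t and t > 0, j ≤ t. Since t ≤ u, j ≤ u. u = v, so j ≤ v.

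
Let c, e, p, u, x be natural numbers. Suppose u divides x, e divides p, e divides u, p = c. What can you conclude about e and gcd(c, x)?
e divides gcd(c, x)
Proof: p = c and e divides p, thus e divides c. Since e divides u and u divides x, e divides x. e divides c, so e divides gcd(c, x).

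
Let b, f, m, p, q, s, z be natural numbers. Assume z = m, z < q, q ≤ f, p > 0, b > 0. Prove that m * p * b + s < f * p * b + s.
z < q and q ≤ f, therefore z < f. Since z = m, m < f. Using p > 0 and multiplying by a positive, m * p < f * p. From b > 0, by multiplying by a positive, m * p * b < f * p * b. Then m * p * b + s < f * p * b + s.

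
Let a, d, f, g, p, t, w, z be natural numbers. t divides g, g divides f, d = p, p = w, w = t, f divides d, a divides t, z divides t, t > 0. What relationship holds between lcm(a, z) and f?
lcm(a, z) ≤ f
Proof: Because t divides g and g divides f, t divides f. From d = p and p = w, d = w. w = t, so d = t. Since f divides d, f divides t. Since t divides f, t = f. a divides t and z divides t, thus lcm(a, z) divides t. Since t > 0, lcm(a, z) ≤ t. t = f, so lcm(a, z) ≤ f.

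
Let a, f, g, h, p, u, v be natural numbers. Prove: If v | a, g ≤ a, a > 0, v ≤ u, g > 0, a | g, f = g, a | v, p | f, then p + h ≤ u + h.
a | g and g > 0, therefore a ≤ g. Because g ≤ a, g = a. f = g, so f = a. Since p | f, p | a. Since a > 0, p ≤ a. v | a and a | v, thus v = a. v ≤ u, so a ≤ u. Since p ≤ a, p ≤ u. Then p + h ≤ u + h.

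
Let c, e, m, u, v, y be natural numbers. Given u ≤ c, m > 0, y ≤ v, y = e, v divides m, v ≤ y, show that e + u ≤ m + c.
From v ≤ y and y ≤ v, v = y. Since y = e, v = e. v divides m and m > 0, therefore v ≤ m. v = e, so e ≤ m. Since u ≤ c, e + u ≤ m + c.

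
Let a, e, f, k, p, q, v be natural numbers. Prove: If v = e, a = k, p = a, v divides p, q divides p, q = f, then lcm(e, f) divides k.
p = a and a = k, so p = k. Because v = e and v divides p, e divides p. Since q = f and q divides p, f divides p. Since e divides p, lcm(e, f) divides p. p = k, so lcm(e, f) divides k.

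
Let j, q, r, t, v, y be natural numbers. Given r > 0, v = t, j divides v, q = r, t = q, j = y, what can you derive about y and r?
y ≤ r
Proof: Since t = q and q = r, t = r. v = t and j divides v, thus j divides t. t = r, so j divides r. Since j = y, y divides r. Since r > 0, y ≤ r.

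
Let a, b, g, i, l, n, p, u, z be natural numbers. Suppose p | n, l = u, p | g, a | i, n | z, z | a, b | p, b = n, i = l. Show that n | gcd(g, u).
Because b = n and b | p, n | p. p | n, so p = n. Since p | g, n | g. Because n | z and z | a, n | a. Since i = l and a | i, a | l. n | a, so n | l. l = u, so n | u. Since n | g, n | gcd(g, u).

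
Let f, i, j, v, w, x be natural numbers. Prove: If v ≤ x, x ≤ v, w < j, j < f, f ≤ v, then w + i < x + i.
v ≤ x and x ≤ v, therefore v = x. w < j and j < f, therefore w < f. f ≤ v, so w < v. v = x, so w < x. Then w + i < x + i.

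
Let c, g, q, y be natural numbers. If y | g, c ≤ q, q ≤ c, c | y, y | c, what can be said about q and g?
q | g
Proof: c ≤ q and q ≤ c, therefore c = q. Since y | c and c | y, y = c. Since y | g, c | g. Since c = q, q | g.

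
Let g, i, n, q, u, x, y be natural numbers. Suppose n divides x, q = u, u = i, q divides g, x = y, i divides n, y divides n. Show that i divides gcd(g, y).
q = u and q divides g, thus u divides g. u = i, so i divides g. Because x = y and n divides x, n divides y. y divides n, so n = y. i divides n, so i divides y. Since i divides g, i divides gcd(g, y).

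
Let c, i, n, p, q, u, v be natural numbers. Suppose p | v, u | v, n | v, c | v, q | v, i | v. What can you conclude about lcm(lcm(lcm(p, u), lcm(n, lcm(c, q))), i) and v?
lcm(lcm(lcm(p, u), lcm(n, lcm(c, q))), i) | v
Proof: p | v and u | v, thus lcm(p, u) | v. From c | v and q | v, lcm(c, q) | v. Since n | v, lcm(n, lcm(c, q)) | v. From lcm(p, u) | v, lcm(lcm(p, u), lcm(n, lcm(c, q))) | v. Since i | v, lcm(lcm(lcm(p, u), lcm(n, lcm(c, q))), i) | v.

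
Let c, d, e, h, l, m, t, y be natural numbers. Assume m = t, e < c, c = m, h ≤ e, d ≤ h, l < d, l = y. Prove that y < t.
Because l < d and d ≤ h, l < h. h ≤ e, so l < e. Since l = y, y < e. c = m and m = t, therefore c = t. Since e < c, e < t. From y < e, y < t.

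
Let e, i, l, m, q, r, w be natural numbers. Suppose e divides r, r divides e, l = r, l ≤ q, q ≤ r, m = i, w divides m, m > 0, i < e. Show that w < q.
From e divides r and r divides e, e = r. l = r and l ≤ q, therefore r ≤ q. q ≤ r, so r = q. e = r, so e = q. From w divides m and m > 0, w ≤ m. m = i, so w ≤ i. i < e, so w < e. e = q, so w < q.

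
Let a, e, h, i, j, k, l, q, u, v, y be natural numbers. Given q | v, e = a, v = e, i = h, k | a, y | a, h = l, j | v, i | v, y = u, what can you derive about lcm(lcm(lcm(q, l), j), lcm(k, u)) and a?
lcm(lcm(lcm(q, l), j), lcm(k, u)) | a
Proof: v = e and e = a, therefore v = a. Because i = h and i | v, h | v. From h = l, l | v. q | v, so lcm(q, l) | v. Since j | v, lcm(lcm(q, l), j) | v. From v = a, lcm(lcm(q, l), j) | a. From y = u and y | a, u | a. Since k | a, lcm(k, u) | a. lcm(lcm(q, l), j) | a, so lcm(lcm(lcm(q, l), j), lcm(k, u)) | a.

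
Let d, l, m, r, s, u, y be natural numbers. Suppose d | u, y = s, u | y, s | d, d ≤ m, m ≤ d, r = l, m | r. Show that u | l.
Since m ≤ d and d ≤ m, m = d. y = s and u | y, thus u | s. s | d, so u | d. Since d | u, d = u. m = d, so m = u. r = l and m | r, therefore m | l. m = u, so u | l.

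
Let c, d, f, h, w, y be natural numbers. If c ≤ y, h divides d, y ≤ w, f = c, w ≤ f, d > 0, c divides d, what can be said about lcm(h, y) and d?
lcm(h, y) ≤ d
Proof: y ≤ w and w ≤ f, therefore y ≤ f. Because f = c, y ≤ c. c ≤ y, so c = y. From c divides d, y divides d. Since h divides d, lcm(h, y) divides d. d > 0, so lcm(h, y) ≤ d.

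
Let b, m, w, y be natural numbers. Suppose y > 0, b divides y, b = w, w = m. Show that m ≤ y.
From b = w and b divides y, w divides y. Since y > 0, w ≤ y. Because w = m, m ≤ y.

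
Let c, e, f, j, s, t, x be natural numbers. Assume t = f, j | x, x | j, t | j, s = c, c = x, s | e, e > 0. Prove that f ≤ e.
j | x and x | j, so j = x. t | j, so t | x. s = c and c = x, so s = x. s | e, so x | e. t | x, so t | e. e > 0, so t ≤ e. From t = f, f ≤ e.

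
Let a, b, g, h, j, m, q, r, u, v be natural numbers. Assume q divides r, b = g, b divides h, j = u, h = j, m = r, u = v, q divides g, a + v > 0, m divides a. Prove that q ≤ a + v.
Because m = r and m divides a, r divides a. Since q divides r, q divides a. h = j and j = u, so h = u. From b = g and b divides h, g divides h. h = u, so g divides u. Since u = v, g divides v. Since q divides g, q divides v. From q divides a, q divides a + v. Since a + v > 0, q ≤ a + v.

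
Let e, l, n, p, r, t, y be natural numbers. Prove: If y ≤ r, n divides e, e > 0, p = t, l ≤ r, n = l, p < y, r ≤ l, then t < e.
From p = t and p < y, t < y. Since y ≤ r, t < r. l ≤ r and r ≤ l, thus l = r. n = l and n divides e, hence l divides e. Since l = r, r divides e. Since e > 0, r ≤ e. Because t < r, t < e.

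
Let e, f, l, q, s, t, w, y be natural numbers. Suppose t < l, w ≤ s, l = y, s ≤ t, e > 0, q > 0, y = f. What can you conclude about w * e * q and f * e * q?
w * e * q < f * e * q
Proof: l = y and y = f, hence l = f. From w ≤ s and s ≤ t, w ≤ t. Since t < l, w < l. Since l = f, w < f. Since e > 0, by multiplying by a positive, w * e < f * e. Because q > 0, by multiplying by a positive, w * e * q < f * e * q.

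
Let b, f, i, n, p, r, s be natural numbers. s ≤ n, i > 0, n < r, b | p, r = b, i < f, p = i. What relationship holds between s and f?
s < f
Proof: r = b and n < r, so n < b. Since s ≤ n, s < b. Because p = i and b | p, b | i. i > 0, so b ≤ i. s < b, so s < i. i < f, so s < f.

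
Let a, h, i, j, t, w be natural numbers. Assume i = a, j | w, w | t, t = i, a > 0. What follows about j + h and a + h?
j + h ≤ a + h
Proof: From t = i and i = a, t = a. j | w and w | t, so j | t. Since t = a, j | a. Since a > 0, j ≤ a. Then j + h ≤ a + h.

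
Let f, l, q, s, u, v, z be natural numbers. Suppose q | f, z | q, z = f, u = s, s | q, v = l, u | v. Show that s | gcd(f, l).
Because z = f and z | q, f | q. Because q | f, q = f. s | q, so s | f. Since u = s and u | v, s | v. v = l, so s | l. Since s | f, s | gcd(f, l).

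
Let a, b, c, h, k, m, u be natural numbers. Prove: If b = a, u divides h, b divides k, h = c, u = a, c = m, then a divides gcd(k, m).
Since b = a and b divides k, a divides k. u = a and u divides h, therefore a divides h. From h = c, a divides c. c = m, so a divides m. Because a divides k, a divides gcd(k, m).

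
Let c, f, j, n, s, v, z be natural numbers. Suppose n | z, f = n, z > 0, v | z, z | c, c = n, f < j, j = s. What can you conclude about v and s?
v < s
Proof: c = n and z | c, thus z | n. Since n | z, z = n. v | z and z > 0, thus v ≤ z. z = n, so v ≤ n. f = n and f < j, therefore n < j. Since v ≤ n, v < j. j = s, so v < s.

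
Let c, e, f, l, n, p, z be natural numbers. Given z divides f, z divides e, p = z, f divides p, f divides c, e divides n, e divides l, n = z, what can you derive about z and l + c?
z divides l + c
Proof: n = z and e divides n, therefore e divides z. z divides e, so e = z. e divides l, so z divides l. p = z and f divides p, therefore f divides z. From z divides f, f = z. Since f divides c, z divides c. Because z divides l, z divides l + c.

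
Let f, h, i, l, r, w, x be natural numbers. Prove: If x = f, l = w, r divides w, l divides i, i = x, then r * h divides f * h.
Because l = w and l divides i, w divides i. i = x, so w divides x. Since x = f, w divides f. r divides w, so r divides f. Then r * h divides f * h.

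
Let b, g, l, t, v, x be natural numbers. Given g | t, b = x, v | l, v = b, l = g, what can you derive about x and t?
x | t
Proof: v = b and b = x, hence v = x. l = g and v | l, so v | g. g | t, so v | t. v = x, so x | t.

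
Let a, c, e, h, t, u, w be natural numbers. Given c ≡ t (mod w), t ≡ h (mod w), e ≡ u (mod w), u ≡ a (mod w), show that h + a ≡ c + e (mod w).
Since c ≡ t (mod w) and t ≡ h (mod w), c ≡ h (mod w). Since e ≡ u (mod w) and u ≡ a (mod w), e ≡ a (mod w). Using c ≡ h (mod w) and adding congruences, c + e ≡ h + a (mod w). Then h + a ≡ c + e (mod w).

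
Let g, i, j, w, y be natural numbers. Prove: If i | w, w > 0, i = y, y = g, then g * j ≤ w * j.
Since i = y and i | w, y | w. w > 0, so y ≤ w. y = g, so g ≤ w. Then g * j ≤ w * j.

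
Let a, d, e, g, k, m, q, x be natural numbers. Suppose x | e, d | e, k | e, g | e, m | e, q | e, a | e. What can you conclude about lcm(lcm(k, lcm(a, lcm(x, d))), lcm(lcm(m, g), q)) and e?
lcm(lcm(k, lcm(a, lcm(x, d))), lcm(lcm(m, g), q)) | e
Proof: Since x | e and d | e, lcm(x, d) | e. a | e, so lcm(a, lcm(x, d)) | e. k | e, so lcm(k, lcm(a, lcm(x, d))) | e. m | e and g | e, so lcm(m, g) | e. From q | e, lcm(lcm(m, g), q) | e. lcm(k, lcm(a, lcm(x, d))) | e, so lcm(lcm(k, lcm(a, lcm(x, d))), lcm(lcm(m, g), q)) | e.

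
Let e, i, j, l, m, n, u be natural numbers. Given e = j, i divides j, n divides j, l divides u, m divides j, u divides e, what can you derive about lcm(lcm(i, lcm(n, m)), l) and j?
lcm(lcm(i, lcm(n, m)), l) divides j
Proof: n divides j and m divides j, so lcm(n, m) divides j. From i divides j, lcm(i, lcm(n, m)) divides j. l divides u and u divides e, hence l divides e. e = j, so l divides j. From lcm(i, lcm(n, m)) divides j, lcm(lcm(i, lcm(n, m)), l) divides j.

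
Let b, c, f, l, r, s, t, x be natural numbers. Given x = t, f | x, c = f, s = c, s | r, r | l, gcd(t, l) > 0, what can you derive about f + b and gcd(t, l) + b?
f + b ≤ gcd(t, l) + b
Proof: From x = t and f | x, f | t. s = c and s | r, therefore c | r. Since c = f, f | r. Since r | l, f | l. Because f | t, f | gcd(t, l). Because gcd(t, l) > 0, f ≤ gcd(t, l). Then f + b ≤ gcd(t, l) + b.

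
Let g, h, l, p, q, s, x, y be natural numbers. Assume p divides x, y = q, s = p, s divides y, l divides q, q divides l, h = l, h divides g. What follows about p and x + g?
p divides x + g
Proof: q divides l and l divides q, therefore q = l. From s = p and s divides y, p divides y. y = q, so p divides q. Because q = l, p divides l. Because h = l and h divides g, l divides g. Since p divides l, p divides g. From p divides x, p divides x + g.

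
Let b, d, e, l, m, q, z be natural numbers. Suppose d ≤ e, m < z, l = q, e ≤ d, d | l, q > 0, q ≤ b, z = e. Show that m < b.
Because z = e and m < z, m < e. d ≤ e and e ≤ d, so d = e. Since l = q and d | l, d | q. Since d = e, e | q. q > 0, so e ≤ q. m < e, so m < q. q ≤ b, so m < b.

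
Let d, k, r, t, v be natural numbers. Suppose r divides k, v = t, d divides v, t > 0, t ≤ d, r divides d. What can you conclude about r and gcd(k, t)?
r divides gcd(k, t)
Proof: v = t and d divides v, so d divides t. t > 0, so d ≤ t. Since t ≤ d, d = t. r divides d, so r divides t. Since r divides k, r divides gcd(k, t).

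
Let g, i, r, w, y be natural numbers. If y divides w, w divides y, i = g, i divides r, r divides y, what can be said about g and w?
g divides w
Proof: Because y divides w and w divides y, y = w. Since i divides r and r divides y, i divides y. i = g, so g divides y. y = w, so g divides w.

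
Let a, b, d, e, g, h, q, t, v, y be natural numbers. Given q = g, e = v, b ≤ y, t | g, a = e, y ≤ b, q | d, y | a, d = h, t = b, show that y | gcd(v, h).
From a = e and y | a, y | e. Because e = v, y | v. Since b ≤ y and y ≤ b, b = y. Because t = b, t = y. t | g, so y | g. q = g and q | d, so g | d. y | g, so y | d. Since d = h, y | h. y | v, so y | gcd(v, h).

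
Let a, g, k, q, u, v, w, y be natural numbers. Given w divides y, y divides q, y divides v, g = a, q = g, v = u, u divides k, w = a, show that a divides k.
Because q = g and g = a, q = a. y divides q, so y divides a. Because w = a and w divides y, a divides y. Since y divides a, y = a. Because v = u and y divides v, y divides u. Since u divides k, y divides k. Since y = a, a divides k.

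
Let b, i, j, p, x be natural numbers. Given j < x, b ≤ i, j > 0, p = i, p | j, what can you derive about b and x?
b < x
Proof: From p = i and p | j, i | j. Since j > 0, i ≤ j. Since b ≤ i, b ≤ j. Because j < x, b < x.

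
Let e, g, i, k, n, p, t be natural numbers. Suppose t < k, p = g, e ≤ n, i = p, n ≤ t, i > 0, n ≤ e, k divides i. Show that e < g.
n ≤ e and e ≤ n, hence n = e. n ≤ t, so e ≤ t. Because t < k, e < k. i = p and p = g, thus i = g. Because k divides i and i > 0, k ≤ i. i = g, so k ≤ g. e < k, so e < g.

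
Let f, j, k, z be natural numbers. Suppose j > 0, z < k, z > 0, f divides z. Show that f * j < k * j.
Because f divides z and z > 0, f ≤ z. z < k, so f < k. Combined with j > 0, by multiplying by a positive, f * j < k * j.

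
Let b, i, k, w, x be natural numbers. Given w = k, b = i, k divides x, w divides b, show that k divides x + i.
From w = k and w divides b, k divides b. Since b = i, k divides i. Since k divides x, k divides x + i.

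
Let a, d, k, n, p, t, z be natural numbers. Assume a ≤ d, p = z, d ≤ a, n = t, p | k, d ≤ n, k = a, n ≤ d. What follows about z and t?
z | t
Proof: From d ≤ n and n ≤ d, d = n. n = t, so d = t. From a ≤ d and d ≤ a, a = d. k = a and p | k, thus p | a. Since a = d, p | d. Since p = z, z | d. d = t, so z | t.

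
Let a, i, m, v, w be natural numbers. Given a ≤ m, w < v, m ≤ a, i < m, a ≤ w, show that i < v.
From a ≤ m and m ≤ a, a = m. a ≤ w and w < v, thus a < v. a = m, so m < v. i < m, so i < v.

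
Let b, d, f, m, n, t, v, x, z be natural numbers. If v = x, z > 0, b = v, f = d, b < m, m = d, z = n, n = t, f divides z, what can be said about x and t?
x < t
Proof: b = v and v = x, therefore b = x. From m = d and b < m, b < d. f divides z and z > 0, thus f ≤ z. Because z = n, f ≤ n. Since n = t, f ≤ t. f = d, so d ≤ t. Since b < d, b < t. Since b = x, x < t.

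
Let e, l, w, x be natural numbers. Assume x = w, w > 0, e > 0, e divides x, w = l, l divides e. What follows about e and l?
e = l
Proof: From x = w and e divides x, e divides w. w > 0, so e ≤ w. w = l, so e ≤ l. Because l divides e and e > 0, l ≤ e. e ≤ l, so e = l.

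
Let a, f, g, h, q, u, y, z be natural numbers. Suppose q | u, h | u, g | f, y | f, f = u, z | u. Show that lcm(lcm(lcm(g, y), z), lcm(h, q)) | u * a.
Since g | f and y | f, lcm(g, y) | f. f = u, so lcm(g, y) | u. Since z | u, lcm(lcm(g, y), z) | u. From h | u and q | u, lcm(h, q) | u. lcm(lcm(g, y), z) | u, so lcm(lcm(lcm(g, y), z), lcm(h, q)) | u. Then lcm(lcm(lcm(g, y), z), lcm(h, q)) | u * a.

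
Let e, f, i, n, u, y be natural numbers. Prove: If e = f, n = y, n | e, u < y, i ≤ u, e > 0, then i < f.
i ≤ u and u < y, hence i < y. Since n | e and e > 0, n ≤ e. e = f, so n ≤ f. n = y, so y ≤ f. i < y, so i < f.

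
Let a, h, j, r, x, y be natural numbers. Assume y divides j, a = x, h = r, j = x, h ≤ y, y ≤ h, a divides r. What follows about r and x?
r = x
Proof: y ≤ h and h ≤ y, hence y = h. Because h = r, y = r. j = x and y divides j, so y divides x. From y = r, r divides x. a = x and a divides r, so x divides r. Since r divides x, r = x.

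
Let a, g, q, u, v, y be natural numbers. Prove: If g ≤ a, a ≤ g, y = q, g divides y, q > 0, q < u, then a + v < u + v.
g ≤ a and a ≤ g, thus g = a. Since y = q and g divides y, g divides q. Since q > 0, g ≤ q. Since g = a, a ≤ q. q < u, so a < u. Then a + v < u + v.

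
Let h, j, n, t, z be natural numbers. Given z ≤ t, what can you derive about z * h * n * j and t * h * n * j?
z * h * n * j ≤ t * h * n * j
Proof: z ≤ t, hence z * h ≤ t * h. Then z * h * n ≤ t * h * n. Then z * h * n * j ≤ t * h * n * j.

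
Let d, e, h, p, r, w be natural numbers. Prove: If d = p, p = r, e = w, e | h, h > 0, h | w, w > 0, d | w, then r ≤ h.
d = p and p = r, hence d = r. e = w and e | h, therefore w | h. From h > 0, w ≤ h. h | w and w > 0, therefore h ≤ w. w ≤ h, so w = h. d | w and w > 0, so d ≤ w. Since w = h, d ≤ h. Since d = r, r ≤ h.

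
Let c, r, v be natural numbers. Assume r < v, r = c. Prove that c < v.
r = c and r < v. By substitution, c < v.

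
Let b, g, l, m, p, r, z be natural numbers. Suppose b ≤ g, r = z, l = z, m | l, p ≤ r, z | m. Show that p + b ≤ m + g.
l = z and m | l, therefore m | z. Since z | m, z = m. Since r = z, r = m. p ≤ r, so p ≤ m. Since b ≤ g, p + b ≤ m + g.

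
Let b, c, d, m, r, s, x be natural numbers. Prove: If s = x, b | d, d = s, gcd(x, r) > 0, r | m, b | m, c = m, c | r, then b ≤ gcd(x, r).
d = s and s = x, so d = x. b | d, so b | x. c = m and c | r, so m | r. Since r | m, m = r. Since b | m, b | r. b | x, so b | gcd(x, r). gcd(x, r) > 0, so b ≤ gcd(x, r).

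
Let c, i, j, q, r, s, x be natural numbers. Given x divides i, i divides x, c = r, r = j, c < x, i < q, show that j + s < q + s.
From x divides i and i divides x, x = i. Because c = r and r = j, c = j. Since c < x, j < x. Since x = i, j < i. i < q, so j < q. Then j + s < q + s.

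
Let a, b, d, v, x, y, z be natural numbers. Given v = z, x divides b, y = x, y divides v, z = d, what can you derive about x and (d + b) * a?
x divides (d + b) * a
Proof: v = z and z = d, thus v = d. From y = x and y divides v, x divides v. v = d, so x divides d. Since x divides b, x divides d + b. Then x divides (d + b) * a.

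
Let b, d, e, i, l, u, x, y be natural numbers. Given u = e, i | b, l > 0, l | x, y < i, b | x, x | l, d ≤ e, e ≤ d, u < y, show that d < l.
From e ≤ d and d ≤ e, e = d. u = e, so u = d. Since u < y, d < y. x | l and l | x, therefore x = l. Since i | b and b | x, i | x. Since x = l, i | l. Since l > 0, i ≤ l. Since y < i, y < l. d < y, so d < l.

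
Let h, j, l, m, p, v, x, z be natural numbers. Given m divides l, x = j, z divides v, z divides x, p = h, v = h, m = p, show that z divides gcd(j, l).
x = j and z divides x, so z divides j. v = h and z divides v, therefore z divides h. m = p and m divides l, therefore p divides l. p = h, so h divides l. z divides h, so z divides l. Since z divides j, z divides gcd(j, l).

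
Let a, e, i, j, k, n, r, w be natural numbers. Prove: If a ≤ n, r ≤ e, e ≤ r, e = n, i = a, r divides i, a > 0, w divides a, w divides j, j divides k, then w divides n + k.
From r ≤ e and e ≤ r, r = e. Since e = n, r = n. i = a and r divides i, therefore r divides a. Since r = n, n divides a. a > 0, so n ≤ a. a ≤ n, so a = n. w divides a, so w divides n. Because w divides j and j divides k, w divides k. w divides n, so w divides n + k.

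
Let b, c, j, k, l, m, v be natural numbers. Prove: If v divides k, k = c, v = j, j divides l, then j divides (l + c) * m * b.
From v = j and v divides k, j divides k. Because k = c, j divides c. Since j divides l, j divides l + c. Then j divides (l + c) * m. Then j divides (l + c) * m * b.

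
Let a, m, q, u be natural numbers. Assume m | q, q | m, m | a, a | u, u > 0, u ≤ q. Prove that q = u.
Because m | q and q | m, m = q. Since m | a, q | a. Because a | u, q | u. u > 0, so q ≤ u. Since u ≤ q, q = u.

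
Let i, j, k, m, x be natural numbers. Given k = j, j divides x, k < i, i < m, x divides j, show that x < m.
Because j divides x and x divides j, j = x. k = j, so k = x. Because k < i and i < m, k < m. k = x, so x < m.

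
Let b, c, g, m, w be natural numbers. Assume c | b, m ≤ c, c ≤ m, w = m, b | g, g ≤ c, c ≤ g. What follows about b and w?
b = w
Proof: m ≤ c and c ≤ m, so m = c. Since w = m, w = c. From g ≤ c and c ≤ g, g = c. b | g, so b | c. c | b, so c = b. w = c, so w = b. Then b = w.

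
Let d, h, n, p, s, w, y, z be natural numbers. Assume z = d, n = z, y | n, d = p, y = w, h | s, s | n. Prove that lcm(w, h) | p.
n = z and z = d, hence n = d. From y = w and y | n, w | n. h | s and s | n, thus h | n. From w | n, lcm(w, h) | n. From n = d, lcm(w, h) | d. Since d = p, lcm(w, h) | p.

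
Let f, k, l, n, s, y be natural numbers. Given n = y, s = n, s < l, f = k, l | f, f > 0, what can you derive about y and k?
y < k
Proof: Since s = n and s < l, n < l. n = y, so y < l. Because l | f and f > 0, l ≤ f. Since f = k, l ≤ k. y < l, so y < k.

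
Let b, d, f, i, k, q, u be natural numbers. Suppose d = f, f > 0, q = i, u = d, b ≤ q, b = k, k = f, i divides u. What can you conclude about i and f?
i = f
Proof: From u = d and d = f, u = f. i divides u, so i divides f. f > 0, so i ≤ f. b = k and k = f, hence b = f. q = i and b ≤ q, thus b ≤ i. Since b = f, f ≤ i. Since i ≤ f, i = f.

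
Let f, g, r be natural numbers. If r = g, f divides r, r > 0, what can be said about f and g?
f ≤ g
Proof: f divides r and r > 0, so f ≤ r. r = g, so f ≤ g.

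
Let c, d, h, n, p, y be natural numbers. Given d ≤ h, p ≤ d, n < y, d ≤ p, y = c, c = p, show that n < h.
y = c and c = p, so y = p. From p ≤ d and d ≤ p, p = d. Since y = p, y = d. Since n < y, n < d. Since d ≤ h, n < h.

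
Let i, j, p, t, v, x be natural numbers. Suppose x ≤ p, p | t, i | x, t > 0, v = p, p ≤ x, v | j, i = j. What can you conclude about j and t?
j ≤ t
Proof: v = p and v | j, therefore p | j. x ≤ p and p ≤ x, so x = p. Since i = j and i | x, j | x. Since x = p, j | p. From p | j, p = j. p | t and t > 0, thus p ≤ t. Since p = j, j ≤ t.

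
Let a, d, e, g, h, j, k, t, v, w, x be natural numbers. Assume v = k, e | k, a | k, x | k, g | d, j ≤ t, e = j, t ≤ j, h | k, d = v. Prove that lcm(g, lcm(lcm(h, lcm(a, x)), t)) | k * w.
Since d = v and g | d, g | v. v = k, so g | k. a | k and x | k, hence lcm(a, x) | k. h | k, so lcm(h, lcm(a, x)) | k. Since j ≤ t and t ≤ j, j = t. e = j, so e = t. Since e | k, t | k. Since lcm(h, lcm(a, x)) | k, lcm(lcm(h, lcm(a, x)), t) | k. Since g | k, lcm(g, lcm(lcm(h, lcm(a, x)), t)) | k. Then lcm(g, lcm(lcm(h, lcm(a, x)), t)) | k * w.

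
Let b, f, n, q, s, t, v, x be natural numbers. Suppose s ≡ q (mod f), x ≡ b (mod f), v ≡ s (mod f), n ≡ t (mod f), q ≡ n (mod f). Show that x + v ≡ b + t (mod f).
Since v ≡ s (mod f) and s ≡ q (mod f), v ≡ q (mod f). Since q ≡ n (mod f), v ≡ n (mod f). n ≡ t (mod f), so v ≡ t (mod f). Using x ≡ b (mod f), by adding congruences, x + v ≡ b + t (mod f).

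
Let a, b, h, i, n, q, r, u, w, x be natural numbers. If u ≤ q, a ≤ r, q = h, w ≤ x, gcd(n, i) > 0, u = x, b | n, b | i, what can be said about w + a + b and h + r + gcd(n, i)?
w + a + b ≤ h + r + gcd(n, i)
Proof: u = x and u ≤ q, therefore x ≤ q. Since w ≤ x, w ≤ q. From q = h, w ≤ h. Since a ≤ r, w + a ≤ h + r. b | n and b | i, therefore b | gcd(n, i). Since gcd(n, i) > 0, b ≤ gcd(n, i). w + a ≤ h + r, so w + a + b ≤ h + r + gcd(n, i).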